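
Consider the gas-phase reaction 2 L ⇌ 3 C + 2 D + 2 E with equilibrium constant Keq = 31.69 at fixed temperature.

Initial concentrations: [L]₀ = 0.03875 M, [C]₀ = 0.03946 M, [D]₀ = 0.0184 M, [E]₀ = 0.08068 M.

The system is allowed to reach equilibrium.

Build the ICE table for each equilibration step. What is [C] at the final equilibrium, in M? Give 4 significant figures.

Q₀ = 9.0177e-08 vs Keq = 31.69 ⇒ Q<K, forward
Step 1:
                    L           C           D           E
  Initial     0.03875     0.03946      0.0184     0.08068
  Change     -0.03871     0.05807     0.03871     0.03871
  Equil    3.6894e-05     0.09753     0.05711      0.1194
  solve Keq expr → x = 0.01936; check Q = 31.69

[C]_eq = 0.09753 M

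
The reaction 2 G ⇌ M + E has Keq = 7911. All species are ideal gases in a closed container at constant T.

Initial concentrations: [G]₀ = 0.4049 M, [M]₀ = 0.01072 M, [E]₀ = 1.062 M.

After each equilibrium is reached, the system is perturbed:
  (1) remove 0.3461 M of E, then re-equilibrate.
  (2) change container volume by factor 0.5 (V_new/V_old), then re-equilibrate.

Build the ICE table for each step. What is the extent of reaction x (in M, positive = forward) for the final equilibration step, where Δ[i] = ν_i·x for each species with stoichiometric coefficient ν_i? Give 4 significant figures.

Q₀ = 0.06944 vs Keq = 7911 ⇒ Q<K, forward
Step 1:
                  G         M         E
  init       0.4049   0.01072     1.062
  Δ         -0.3991    0.1996    0.1996
  eq       0.005791    0.2103     1.262
  solve Keq expr → x = 0.1996; check Q = 7911
Then remove 0.3461 M of E.
Step 2:
                  G         M         E
  init     0.005791    0.2103    0.9155
  Δ       -8.5173e-04 4.2586e-04 4.2586e-04
  eq       0.004939    0.2107    0.9159
  solve Keq expr → x = 4.2586e-04; check Q = 7911
Then change container volume by factor 0.5 (V_new/V_old).
Step 3:
                  G         M         E
  init     0.009878    0.4214     1.832
  Δ               0         0         0
  eq       0.009878    0.4214     1.832
  solve Keq expr → x = 0; check Q = 7911

x = 0 M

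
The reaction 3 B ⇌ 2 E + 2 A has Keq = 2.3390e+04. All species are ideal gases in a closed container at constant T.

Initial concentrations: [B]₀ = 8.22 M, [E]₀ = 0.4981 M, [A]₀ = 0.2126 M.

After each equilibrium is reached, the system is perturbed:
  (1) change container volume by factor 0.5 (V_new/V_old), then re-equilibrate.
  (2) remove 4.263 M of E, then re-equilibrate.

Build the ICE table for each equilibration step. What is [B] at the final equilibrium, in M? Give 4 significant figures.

Q₀ = 2.0190e-05 vs Keq = 2.3390e+04 ⇒ Q<K, forward
Step 1:
                   B          E          A
  Initial       8.22     0.4981     0.2126
  Change      -7.872      5.248      5.248
  Equil       0.3479      5.746      5.461
  solve Keq expr → x = 2.624; check Q = 2.3390e+04
Then change container volume by factor 0.5 (V_new/V_old).
Step 2:
                   B          E          A
  Initial     0.6957      11.49      10.92
  Change      0.1691    -0.1127    -0.1127
  Equil       0.8648      11.38      10.81
  solve Keq expr → x = -0.05636; check Q = 2.3390e+04
Then remove 4.263 M of E.
Step 3:
                   B          E          A
  Initial     0.8648      7.117      10.81
  Change     -0.2181     0.1454     0.1454
  Equil       0.6468      7.262      10.95
  solve Keq expr → x = 0.07268; check Q = 2.3390e+04

[B]_eq = 0.6468 M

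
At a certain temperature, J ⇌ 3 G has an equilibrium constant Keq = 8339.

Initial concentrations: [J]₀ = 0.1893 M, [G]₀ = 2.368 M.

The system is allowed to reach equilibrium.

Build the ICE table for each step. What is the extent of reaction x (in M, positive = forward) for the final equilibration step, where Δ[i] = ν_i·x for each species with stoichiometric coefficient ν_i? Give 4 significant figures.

Q₀ = 70.14 vs Keq = 8339 ⇒ Q<K, forward
Step 1:
                    J           G
  Initial      0.1893       2.368
  Change      -0.1863      0.5589
  Equil      0.003007       2.927
  solve Keq expr → x = 0.1863; check Q = 8339

x = 0.1863 M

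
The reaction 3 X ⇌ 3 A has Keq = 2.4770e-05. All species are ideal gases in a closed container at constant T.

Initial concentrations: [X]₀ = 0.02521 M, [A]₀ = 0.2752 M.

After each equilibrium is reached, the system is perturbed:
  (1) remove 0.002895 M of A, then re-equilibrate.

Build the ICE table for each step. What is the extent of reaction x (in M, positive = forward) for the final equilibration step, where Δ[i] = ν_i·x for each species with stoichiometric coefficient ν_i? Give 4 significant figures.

Q₀ = 1301 vs Keq = 2.4770e-05 ⇒ Q>K, reverse
Step 1:
                   X          A
  I          0.02521     0.2752
  C           0.2667    -0.2667
  E           0.2919   0.008509
  solve Keq expr → x = -0.0889; check Q = 2.4770e-05
Then remove 0.002895 M of A.
Step 2:
                   X          A
  I           0.2919   0.005614
  C        -0.002813   0.002813
  E           0.2891   0.008427
  solve Keq expr → x = 9.3767e-04; check Q = 2.4770e-05

x = 9.3767e-04 M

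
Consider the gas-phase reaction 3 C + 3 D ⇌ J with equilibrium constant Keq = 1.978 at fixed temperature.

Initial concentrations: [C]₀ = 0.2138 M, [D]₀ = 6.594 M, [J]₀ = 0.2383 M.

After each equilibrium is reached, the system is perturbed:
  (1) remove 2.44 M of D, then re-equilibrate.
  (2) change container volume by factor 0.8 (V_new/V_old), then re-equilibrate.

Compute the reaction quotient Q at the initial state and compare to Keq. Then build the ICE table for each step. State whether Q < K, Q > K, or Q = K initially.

Q₀ = 0.08505 vs Keq = 1.978 ⇒ Q<K, forward
Step 1:
                   C          D          J
  Initial     0.2138      6.594     0.2383
  Change     -0.1329    -0.1329     0.0443
  Equil      0.08091      6.461     0.2826
  solve Keq expr → x = 0.0443; check Q = 1.978
Then remove 2.44 M of D.
Step 2:
                   C          D          J
  Initial    0.08091      4.021     0.2826
  Change     0.04532    0.04532   -0.01511
  Equil       0.1262      4.066     0.2675
  solve Keq expr → x = -0.01511; check Q = 1.978
Then change container volume by factor 0.8 (V_new/V_old).
Step 3:
                   C          D          J
  Initial     0.1578      5.083     0.3344
  Change    -0.04634   -0.04634    0.01545
  Equil       0.1114      5.037     0.3498
  solve Keq expr → x = 0.01545; check Q = 1.978

Q₀ = 0.08505; Q < K (proceeds forward)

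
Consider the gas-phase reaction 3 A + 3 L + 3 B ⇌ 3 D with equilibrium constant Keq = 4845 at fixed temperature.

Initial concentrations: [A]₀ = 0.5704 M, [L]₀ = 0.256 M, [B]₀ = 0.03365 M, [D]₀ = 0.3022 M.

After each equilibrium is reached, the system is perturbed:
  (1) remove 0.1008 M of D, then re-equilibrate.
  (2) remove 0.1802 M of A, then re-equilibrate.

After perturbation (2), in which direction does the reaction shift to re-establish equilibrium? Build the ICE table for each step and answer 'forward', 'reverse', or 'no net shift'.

Direction: reverse

Q₀ = 2.3263e+05 vs Keq = 4845 ⇒ Q>K, reverse
Step 1:
                  A         L         B         D
  I          0.5704     0.256   0.03365    0.3022
  C         0.04698   0.04698   0.04698  -0.04698
  E          0.6174     0.303   0.08063    0.2552
  solve Keq expr → x = -0.01566; check Q = 4845
Then remove 0.1008 M of D.
Step 2:
                  A         L         B         D
  I          0.6174     0.303   0.08063    0.1544
  C        -0.01979  -0.01979  -0.01979   0.01979
  E          0.5976    0.2832   0.06084    0.1742
  solve Keq expr → x = 0.006598; check Q = 4845
Then remove 0.1802 M of A.
Step 3:
                  A         L         B         D
  I          0.4174    0.2832   0.06084    0.1742
  C         0.01348   0.01348   0.01348  -0.01348
  E          0.4309    0.2967   0.07431    0.1607
  solve Keq expr → x = -0.004492; check Q = 4845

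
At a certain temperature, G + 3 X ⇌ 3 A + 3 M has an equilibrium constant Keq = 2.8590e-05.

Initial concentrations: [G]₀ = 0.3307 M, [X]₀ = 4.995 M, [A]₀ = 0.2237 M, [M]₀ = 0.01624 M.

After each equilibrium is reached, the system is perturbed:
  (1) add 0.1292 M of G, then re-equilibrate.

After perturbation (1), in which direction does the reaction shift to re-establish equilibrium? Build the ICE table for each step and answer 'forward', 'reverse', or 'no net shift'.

Direction: forward

Q₀ = 1.1634e-09 vs Keq = 2.8590e-05 ⇒ Q<K, forward
Step 1:
                    G           X           A           M
  Initial      0.3307       4.995      0.2237     0.01624
  Change     -0.06782     -0.2035      0.2035      0.2035
  Equil        0.2629       4.792      0.4272      0.2197
  solve Keq expr → x = 0.06782; check Q = 2.8590e-05
Then add 0.1292 M of G.
Step 2:
                    G           X           A           M
  Initial      0.3921       4.792      0.4272      0.2197
  Change    -0.006208    -0.01862     0.01862     0.01862
  Equil        0.3859       4.773      0.4458      0.2383
  solve Keq expr → x = 0.006208; check Q = 2.8590e-05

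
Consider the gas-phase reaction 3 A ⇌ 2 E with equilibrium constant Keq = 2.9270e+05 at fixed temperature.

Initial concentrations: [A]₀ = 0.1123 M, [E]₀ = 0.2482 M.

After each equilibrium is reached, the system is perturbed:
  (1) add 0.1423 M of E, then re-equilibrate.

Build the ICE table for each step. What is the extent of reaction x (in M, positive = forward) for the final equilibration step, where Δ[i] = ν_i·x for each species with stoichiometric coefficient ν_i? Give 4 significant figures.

x = -6.4815e-04 M

Q₀ = 43.5 vs Keq = 2.9270e+05 ⇒ Q<K, forward
Step 1:
                    A           E
  I            0.1123      0.2482
  C           -0.1053     0.07018
  E          0.007023      0.3184
  solve Keq expr → x = 0.03509; check Q = 2.9270e+05
Then add 0.1423 M of E.
Step 2:
                    A           E
  I          0.007023      0.4607
  C          0.001944   -0.001296
  E          0.008967      0.4594
  solve Keq expr → x = -6.4815e-04; check Q = 2.9270e+05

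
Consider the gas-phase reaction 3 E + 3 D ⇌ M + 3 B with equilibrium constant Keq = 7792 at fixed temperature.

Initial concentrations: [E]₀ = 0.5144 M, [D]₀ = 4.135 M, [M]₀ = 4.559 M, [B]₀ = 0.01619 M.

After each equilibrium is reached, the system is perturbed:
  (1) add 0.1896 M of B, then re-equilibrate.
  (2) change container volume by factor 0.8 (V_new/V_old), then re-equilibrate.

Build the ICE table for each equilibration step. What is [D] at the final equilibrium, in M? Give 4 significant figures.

[D]_eq = 4.543 M

Q₀ = 2.0104e-06 vs Keq = 7792 ⇒ Q<K, forward
Step 1:
                  E         D         M         B
  Initial    0.5144     4.135     4.559   0.01619
  Change    -0.5023   -0.5023    0.1674    0.5023
  Equil     0.01208     3.633     4.726    0.5185
  solve Keq expr → x = 0.1674; check Q = 7792
Then add 0.1896 M of B.
Step 2:
                  E         D         M         B
  Initial   0.01208     3.633     4.726    0.7081
  Change   0.004297  0.004297 -0.001432 -0.004297
  Equil     0.01638     3.637     4.725    0.7038
  solve Keq expr → x = -0.001432; check Q = 7792
Then change container volume by factor 0.8 (V_new/V_old).
Step 3:
                  E         D         M         B
  Initial   0.02047     4.546     5.906    0.8798
  Change  -0.002763 -0.002763 9.2100e-04  0.002763
  Equil     0.01771     4.543     5.907    0.8825
  solve Keq expr → x = 9.2100e-04; check Q = 7792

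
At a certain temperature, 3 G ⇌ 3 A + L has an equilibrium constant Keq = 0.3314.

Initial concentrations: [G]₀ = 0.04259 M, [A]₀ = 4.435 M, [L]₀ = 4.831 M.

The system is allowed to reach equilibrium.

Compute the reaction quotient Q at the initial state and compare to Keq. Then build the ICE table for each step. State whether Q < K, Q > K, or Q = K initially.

Q₀ = 5.4550e+06 vs Keq = 0.3314 ⇒ Q>K, reverse
Step 1:
                    G           A           L
  I           0.04259       4.435       4.831
  C              3.06       -3.06       -1.02
  E             3.103       1.375       3.811
  solve Keq expr → x = -1.02; check Q = 0.3314

Q₀ = 5.4550e+06; Q > K (proceeds reverse)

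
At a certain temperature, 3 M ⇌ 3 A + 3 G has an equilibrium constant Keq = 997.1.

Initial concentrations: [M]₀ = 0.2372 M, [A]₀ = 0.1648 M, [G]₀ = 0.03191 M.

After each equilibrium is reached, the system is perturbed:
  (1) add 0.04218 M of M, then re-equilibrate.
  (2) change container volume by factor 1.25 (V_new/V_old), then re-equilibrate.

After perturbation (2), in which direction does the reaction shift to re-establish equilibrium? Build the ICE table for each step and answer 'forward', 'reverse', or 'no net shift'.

Q₀ = 1.0897e-05 vs Keq = 997.1 ⇒ Q<K, forward
Step 1:
                  M         A         G
  Initial    0.2372    0.1648   0.03191
  Change     -0.227     0.227     0.227
  Equil     0.01016    0.3918     0.259
  solve Keq expr → x = 0.07568; check Q = 997.1
Then add 0.04218 M of M.
Step 2:
                  M         A         G
  Initial   0.05234    0.3918     0.259
  Change   -0.03945   0.03945   0.03945
  Equil     0.01288    0.4313    0.2984
  solve Keq expr → x = 0.01315; check Q = 997.1
Then change container volume by factor 1.25 (V_new/V_old).
Step 3:
                  M         A         G
  Initial   0.01031     0.345    0.2387
  Change  -0.001947  0.001947  0.001947
  Equil    0.008359     0.347    0.2407
  solve Keq expr → x = 6.4903e-04; check Q = 997.1

Direction: forward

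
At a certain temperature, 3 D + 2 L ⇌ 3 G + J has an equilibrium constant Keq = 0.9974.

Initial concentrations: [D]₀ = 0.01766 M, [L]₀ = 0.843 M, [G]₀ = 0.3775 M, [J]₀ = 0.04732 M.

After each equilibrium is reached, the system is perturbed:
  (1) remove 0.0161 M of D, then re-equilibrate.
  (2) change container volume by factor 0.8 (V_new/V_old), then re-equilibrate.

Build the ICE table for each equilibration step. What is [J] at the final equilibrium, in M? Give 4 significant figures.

Q₀ = 650.4 vs Keq = 0.9974 ⇒ Q>K, reverse
Step 1:
                  D         L         G         J
  I         0.01766     0.843    0.3775   0.04732
  C         0.07459   0.04973  -0.07459  -0.02486
  E         0.09225    0.8927    0.3029   0.02246
  solve Keq expr → x = -0.02486; check Q = 0.9974
Then remove 0.0161 M of D.
Step 2:
                  D         L         G         J
  I         0.07615    0.8927    0.3029   0.02246
  C         0.00889  0.005927  -0.00889 -0.002963
  E         0.08504    0.8987     0.294   0.01949
  solve Keq expr → x = -0.002963; check Q = 0.9974
Then change container volume by factor 0.8 (V_new/V_old).
Step 3:
                  D         L         G         J
  I          0.1063     1.123    0.3675   0.02437
  C       -0.004341 -0.002894  0.004341  0.001447
  E           0.102      1.12    0.3719   0.02581
  solve Keq expr → x = 0.001447; check Q = 0.9974

[J]_eq = 0.02581 M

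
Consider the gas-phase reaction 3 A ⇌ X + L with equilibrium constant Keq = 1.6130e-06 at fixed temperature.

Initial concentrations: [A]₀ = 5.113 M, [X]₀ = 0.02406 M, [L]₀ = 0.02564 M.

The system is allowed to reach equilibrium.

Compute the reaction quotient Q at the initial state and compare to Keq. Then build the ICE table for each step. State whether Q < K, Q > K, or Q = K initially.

Q₀ = 4.6152e-06; Q > K (proceeds reverse)

Q₀ = 4.6152e-06 vs Keq = 1.6130e-06 ⇒ Q>K, reverse
Step 1:
                    A           X           L
  Initial       5.113     0.02406     0.02564
  Change      0.03005    -0.01002    -0.01002
  Equil         5.143     0.01404     0.01562
  solve Keq expr → x = -0.01002; check Q = 1.6130e-06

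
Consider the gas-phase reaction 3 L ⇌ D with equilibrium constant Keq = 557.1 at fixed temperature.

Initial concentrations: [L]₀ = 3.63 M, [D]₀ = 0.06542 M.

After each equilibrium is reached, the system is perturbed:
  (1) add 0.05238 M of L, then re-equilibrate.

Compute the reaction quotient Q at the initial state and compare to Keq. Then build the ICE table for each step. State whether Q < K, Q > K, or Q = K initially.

Q₀ = 0.001368 vs Keq = 557.1 ⇒ Q<K, forward
Step 1:
                    L           D
  init           3.63     0.06542
  Δ              -3.5       1.167
  eq           0.1303       1.232
  solve Keq expr → x = 1.167; check Q = 557.1
Then add 0.05238 M of L.
Step 2:
                    L           D
  init         0.1827       1.232
  Δ          -0.05177     0.01726
  eq           0.1309       1.249
  solve Keq expr → x = 0.01726; check Q = 557.1

Q₀ = 0.001368; Q < K (proceeds forward)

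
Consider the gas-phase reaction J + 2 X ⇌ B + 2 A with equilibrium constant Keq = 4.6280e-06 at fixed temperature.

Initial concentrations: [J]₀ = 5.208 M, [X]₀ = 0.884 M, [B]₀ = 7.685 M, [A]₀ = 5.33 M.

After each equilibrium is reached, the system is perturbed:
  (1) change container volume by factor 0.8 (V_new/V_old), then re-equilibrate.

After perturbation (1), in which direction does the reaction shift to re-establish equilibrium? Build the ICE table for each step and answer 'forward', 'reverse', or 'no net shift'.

Q₀ = 53.64 vs Keq = 4.6280e-06 ⇒ Q>K, reverse
Step 1:
                   J          X          B          A
  I            5.208      0.884      7.685       5.33
  C            2.657      5.313     -2.657     -5.313
  E            7.865      6.197      5.028    0.01667
  solve Keq expr → x = -2.657; check Q = 4.6280e-06
Then change container volume by factor 0.8 (V_new/V_old).
Step 2:
                   J          X          B          A
  I            9.831      7.747      6.285    0.02084
  C                0          0          0          0
  E            9.831      7.747      6.285    0.02084
  solve Keq expr → x = 0; check Q = 4.6280e-06

Direction: no net shift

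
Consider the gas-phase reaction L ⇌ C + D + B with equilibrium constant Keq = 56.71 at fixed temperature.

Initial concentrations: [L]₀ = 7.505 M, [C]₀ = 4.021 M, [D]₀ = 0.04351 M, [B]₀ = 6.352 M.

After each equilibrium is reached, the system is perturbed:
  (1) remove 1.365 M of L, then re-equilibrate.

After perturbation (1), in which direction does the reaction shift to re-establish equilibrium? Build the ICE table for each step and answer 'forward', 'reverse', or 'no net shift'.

Direction: reverse

Q₀ = 0.1481 vs Keq = 56.71 ⇒ Q<K, forward
Step 1:
                   L          C          D          B
  I            7.505      4.021    0.04351      6.352
  C           -3.312      3.312      3.312      3.312
  E            4.193      7.333      3.355      9.664
  solve Keq expr → x = 3.312; check Q = 56.71
Then remove 1.365 M of L.
Step 2:
                   L          C          D          B
  I            2.828      7.333      3.355      9.664
  C           0.4402    -0.4402    -0.4402    -0.4402
  E            3.268      6.893      2.915      9.224
  solve Keq expr → x = -0.4402; check Q = 56.71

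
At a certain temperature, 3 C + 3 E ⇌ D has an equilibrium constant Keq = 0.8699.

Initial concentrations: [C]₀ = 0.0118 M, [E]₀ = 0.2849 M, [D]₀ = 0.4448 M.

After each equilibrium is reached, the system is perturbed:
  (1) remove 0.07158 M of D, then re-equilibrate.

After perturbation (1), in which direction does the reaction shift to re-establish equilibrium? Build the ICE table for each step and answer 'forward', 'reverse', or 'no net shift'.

Q₀ = 1.1707e+07 vs Keq = 0.8699 ⇒ Q>K, reverse
Step 1:
                    C           E           D
  Initial      0.0118      0.2849      0.4448
  Change       0.6611      0.6611     -0.2204
  Equil        0.6729       0.946      0.2244
  solve Keq expr → x = -0.2204; check Q = 0.8699
Then remove 0.07158 M of D.
Step 2:
                    C           E           D
  Initial      0.6729       0.946      0.1528
  Change     -0.03871    -0.03871      0.0129
  Equil        0.6342      0.9073      0.1657
  solve Keq expr → x = 0.0129; check Q = 0.8699

Direction: forward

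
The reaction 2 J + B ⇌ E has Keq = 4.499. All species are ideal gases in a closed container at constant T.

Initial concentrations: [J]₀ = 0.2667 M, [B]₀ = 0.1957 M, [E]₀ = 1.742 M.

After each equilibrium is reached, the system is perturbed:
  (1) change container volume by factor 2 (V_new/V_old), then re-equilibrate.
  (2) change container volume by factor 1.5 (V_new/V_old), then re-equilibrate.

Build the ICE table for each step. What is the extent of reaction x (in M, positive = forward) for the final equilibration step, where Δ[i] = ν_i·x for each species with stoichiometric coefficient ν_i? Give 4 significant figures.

x = -0.05434 M

Q₀ = 125.1 vs Keq = 4.499 ⇒ Q>K, reverse
Step 1:
                  J         B         E
  Initial    0.2667    0.1957     1.742
  Change     0.5599    0.2799   -0.2799
  Equil      0.8266    0.4756     1.462
  solve Keq expr → x = -0.2799; check Q = 4.499
Then change container volume by factor 2 (V_new/V_old).
Step 2:
                  J         B         E
  Initial    0.4133    0.2378     0.731
  Change     0.2181     0.109    -0.109
  Equil      0.6313    0.3468     0.622
  solve Keq expr → x = -0.109; check Q = 4.499
Then change container volume by factor 1.5 (V_new/V_old).
Step 3:
                  J         B         E
  Initial    0.4209    0.2312    0.4147
  Change     0.1087   0.05434  -0.05434
  Equil      0.5296    0.2856    0.3603
  solve Keq expr → x = -0.05434; check Q = 4.499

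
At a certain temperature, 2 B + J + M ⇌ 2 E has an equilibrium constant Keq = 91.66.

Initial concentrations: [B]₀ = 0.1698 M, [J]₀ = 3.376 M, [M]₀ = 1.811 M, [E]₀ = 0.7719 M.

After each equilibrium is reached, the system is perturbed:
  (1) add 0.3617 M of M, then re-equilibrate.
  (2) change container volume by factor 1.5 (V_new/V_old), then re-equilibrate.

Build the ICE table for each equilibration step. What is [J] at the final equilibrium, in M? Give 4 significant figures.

Q₀ = 3.38 vs Keq = 91.66 ⇒ Q<K, forward
Step 1:
                  B         J         M         E
  Initial    0.1698     3.376     1.811    0.7719
  Change    -0.1306  -0.06529  -0.06529    0.1306
  Equil     0.03921     3.311     1.746    0.9025
  solve Keq expr → x = 0.06529; check Q = 91.66
Then add 0.3617 M of M.
Step 2:
                  B         J         M         E
  Initial   0.03921     3.311     2.107    0.9025
  Change  -0.003367 -0.001683 -0.001683  0.003367
  Equil     0.03584     3.309     2.106    0.9059
  solve Keq expr → x = 0.001683; check Q = 91.66
Then change container volume by factor 1.5 (V_new/V_old).
Step 3:
                  B         J         M         E
  Initial    0.0239     2.206     1.404    0.6039
  Change    0.01117  0.005585  0.005585  -0.01117
  Equil     0.03507     2.212     1.409    0.5927
  solve Keq expr → x = -0.005585; check Q = 91.66

[J]_eq = 2.212 M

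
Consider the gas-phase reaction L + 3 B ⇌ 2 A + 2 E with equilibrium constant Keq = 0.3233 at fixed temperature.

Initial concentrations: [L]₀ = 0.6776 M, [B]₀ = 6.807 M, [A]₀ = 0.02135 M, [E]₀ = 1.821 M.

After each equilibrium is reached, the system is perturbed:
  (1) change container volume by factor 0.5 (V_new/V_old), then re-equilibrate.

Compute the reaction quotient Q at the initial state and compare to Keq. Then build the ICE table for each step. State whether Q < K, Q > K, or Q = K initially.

Q₀ = 7.0725e-06; Q < K (proceeds forward)

Q₀ = 7.0725e-06 vs Keq = 0.3233 ⇒ Q<K, forward
Step 1:
                    L           B           A           E
  I            0.6776       6.807     0.02135       1.821
  C           -0.5026      -1.508       1.005       1.005
  E             0.175       5.299       1.027       2.826
  solve Keq expr → x = 0.5026; check Q = 0.3233
Then change container volume by factor 0.5 (V_new/V_old).
Step 2:
                    L           B           A           E
  I              0.35        10.6       2.053       5.652
  C                 0           0           0           0
  E              0.35        10.6       2.053       5.652
  solve Keq expr → x = 0; check Q = 0.3233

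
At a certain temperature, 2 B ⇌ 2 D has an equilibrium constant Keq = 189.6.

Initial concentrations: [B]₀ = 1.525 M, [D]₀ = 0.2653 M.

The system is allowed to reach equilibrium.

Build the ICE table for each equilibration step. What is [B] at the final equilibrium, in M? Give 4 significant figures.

Q₀ = 0.03026 vs Keq = 189.6 ⇒ Q<K, forward
Step 1:
                    B           D
  Initial       1.525      0.2653
  Change       -1.404       1.404
  Equil        0.1212       1.669
  solve Keq expr → x = 0.7019; check Q = 189.6

[B]_eq = 0.1212 M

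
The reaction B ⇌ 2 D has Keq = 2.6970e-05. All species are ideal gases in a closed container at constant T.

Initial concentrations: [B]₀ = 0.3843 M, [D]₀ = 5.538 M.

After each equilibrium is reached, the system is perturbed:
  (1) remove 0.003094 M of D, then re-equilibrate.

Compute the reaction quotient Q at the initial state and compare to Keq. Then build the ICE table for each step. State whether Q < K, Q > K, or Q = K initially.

Q₀ = 79.81; Q > K (proceeds reverse)

Q₀ = 79.81 vs Keq = 2.6970e-05 ⇒ Q>K, reverse
Step 1:
                    B           D
  I            0.3843       5.538
  C             2.764      -5.529
  E             3.149    0.009215
  solve Keq expr → x = -2.764; check Q = 2.6970e-05
Then remove 0.003094 M of D.
Step 2:
                    B           D
  I             3.149    0.006121
  C         -0.001546    0.003092
  E             3.147    0.009213
  solve Keq expr → x = 0.001546; check Q = 2.6970e-05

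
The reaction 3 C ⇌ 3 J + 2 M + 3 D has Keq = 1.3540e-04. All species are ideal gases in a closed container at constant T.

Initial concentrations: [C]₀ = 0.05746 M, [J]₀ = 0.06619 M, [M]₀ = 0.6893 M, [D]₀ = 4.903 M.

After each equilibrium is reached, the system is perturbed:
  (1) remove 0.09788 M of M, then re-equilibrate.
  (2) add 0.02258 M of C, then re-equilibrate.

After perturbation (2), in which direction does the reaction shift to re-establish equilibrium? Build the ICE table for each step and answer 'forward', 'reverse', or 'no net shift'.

Direction: forward

Q₀ = 85.6 vs Keq = 1.3540e-04 ⇒ Q>K, reverse
Step 1:
                   C          J          M          D
  Initial    0.05746    0.06619     0.6893      4.903
  Change     0.06446   -0.06446   -0.04297   -0.06446
  Equil       0.1219   0.001731     0.6463      4.839
  solve Keq expr → x = -0.02149; check Q = 1.3540e-04
Then remove 0.09788 M of M.
Step 2:
                   C          J          M          D
  Initial     0.1219   0.001731     0.5484      4.839
  Change  -1.9675e-04 1.9675e-04 1.3117e-04 1.9675e-04
  Equil       0.1217   0.001928     0.5486      4.839
  solve Keq expr → x = 6.5583e-05; check Q = 1.3540e-04
Then add 0.02258 M of C.
Step 3:
                   C          J          M          D
  Initial     0.1443   0.001928     0.5486      4.839
  Change  -3.5120e-04 3.5120e-04 2.3414e-04 3.5120e-04
  Equil        0.144   0.002279     0.5488      4.839
  solve Keq expr → x = 1.1707e-04; check Q = 1.3540e-04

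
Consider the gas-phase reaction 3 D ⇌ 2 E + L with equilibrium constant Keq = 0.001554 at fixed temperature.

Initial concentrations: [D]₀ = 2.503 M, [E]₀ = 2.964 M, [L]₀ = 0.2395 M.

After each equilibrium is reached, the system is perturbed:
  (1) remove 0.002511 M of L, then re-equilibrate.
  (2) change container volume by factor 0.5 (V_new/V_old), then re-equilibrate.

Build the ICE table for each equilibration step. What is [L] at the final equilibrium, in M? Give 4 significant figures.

Q₀ = 0.1342 vs Keq = 0.001554 ⇒ Q>K, reverse
Step 1:
                   D          E          L
  init         2.503      2.964     0.2395
  Δ           0.6941    -0.4628    -0.2314
  eq           3.197      2.501   0.008118
  solve Keq expr → x = -0.2314; check Q = 0.001554
Then remove 0.002511 M of L.
Step 2:
                   D          E          L
  init         3.197      2.501   0.005607
  Δ        -0.007274   0.004849   0.002425
  eq            3.19      2.506   0.008031
  solve Keq expr → x = 0.002425; check Q = 0.001554
Then change container volume by factor 0.5 (V_new/V_old).
Step 3:
                   D          E          L
  init          6.38      5.012    0.01606
  Δ                0          0          0
  eq            6.38      5.012    0.01606
  solve Keq expr → x = 0; check Q = 0.001554

[L]_eq = 0.01606 M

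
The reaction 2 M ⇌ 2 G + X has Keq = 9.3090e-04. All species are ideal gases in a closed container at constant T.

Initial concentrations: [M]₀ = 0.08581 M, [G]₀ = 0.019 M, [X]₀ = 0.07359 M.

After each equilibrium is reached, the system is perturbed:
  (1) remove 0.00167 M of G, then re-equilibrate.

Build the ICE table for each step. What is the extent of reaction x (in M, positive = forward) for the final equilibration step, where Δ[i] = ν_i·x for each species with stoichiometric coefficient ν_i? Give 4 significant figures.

Q₀ = 0.003608 vs Keq = 9.3090e-04 ⇒ Q>K, reverse
Step 1:
                  M         G         X
  I         0.08581     0.019   0.07359
  C         0.00813  -0.00813 -0.004065
  E         0.09394   0.01087   0.06953
  solve Keq expr → x = -0.004065; check Q = 9.3090e-04
Then remove 0.00167 M of G.
Step 2:
                  M         G         X
  I         0.09394    0.0092   0.06953
  C       -0.001447  0.001447 7.2363e-04
  E         0.09249   0.01065   0.07025
  solve Keq expr → x = 7.2363e-04; check Q = 9.3090e-04

x = 7.2363e-04 M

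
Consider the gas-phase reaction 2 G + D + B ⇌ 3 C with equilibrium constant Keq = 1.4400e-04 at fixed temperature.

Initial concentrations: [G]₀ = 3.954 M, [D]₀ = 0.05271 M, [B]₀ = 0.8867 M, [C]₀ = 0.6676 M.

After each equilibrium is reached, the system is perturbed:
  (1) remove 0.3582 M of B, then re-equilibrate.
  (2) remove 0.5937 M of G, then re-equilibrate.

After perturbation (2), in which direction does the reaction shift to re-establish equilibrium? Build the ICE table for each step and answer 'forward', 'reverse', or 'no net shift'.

Direction: reverse

Q₀ = 0.4072 vs Keq = 1.4400e-04 ⇒ Q>K, reverse
Step 1:
                   G          D          B          C
  Initial      3.954    0.05271     0.8867     0.6676
  Change      0.3854     0.1927     0.1927     -0.578
  Equil        4.339     0.2454      1.079    0.08955
  solve Keq expr → x = -0.1927; check Q = 1.4400e-04
Then remove 0.3582 M of B.
Step 2:
                   G          D          B          C
  Initial      4.339     0.2454     0.7212    0.08955
  Change    0.007115   0.003557   0.003557   -0.01067
  Equil        4.346     0.2489     0.7247    0.07888
  solve Keq expr → x = -0.003557; check Q = 1.4400e-04
Then remove 0.5937 M of G.
Step 3:
                   G          D          B          C
  Initial      3.753     0.2489     0.7247    0.07888
  Change    0.004666   0.002333   0.002333  -0.006998
  Equil        3.757     0.2513     0.7271    0.07188
  solve Keq expr → x = -0.002333; check Q = 1.4400e-04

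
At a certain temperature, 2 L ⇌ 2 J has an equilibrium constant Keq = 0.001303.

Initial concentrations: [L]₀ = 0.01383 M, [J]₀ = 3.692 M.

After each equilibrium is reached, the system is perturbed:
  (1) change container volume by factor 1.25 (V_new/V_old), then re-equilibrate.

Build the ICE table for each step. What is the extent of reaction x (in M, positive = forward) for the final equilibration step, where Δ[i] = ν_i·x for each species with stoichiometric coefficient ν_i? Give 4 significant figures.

x = 0 M

Q₀ = 7.1265e+04 vs Keq = 0.001303 ⇒ Q>K, reverse
Step 1:
                   L          J
  init       0.01383      3.692
  Δ            3.563     -3.563
  eq           3.577     0.1291
  solve Keq expr → x = -1.781; check Q = 0.001303
Then change container volume by factor 1.25 (V_new/V_old).
Step 2:
                   L          J
  init         2.861     0.1033
  Δ                0          0
  eq           2.861     0.1033
  solve Keq expr → x = 0; check Q = 0.001303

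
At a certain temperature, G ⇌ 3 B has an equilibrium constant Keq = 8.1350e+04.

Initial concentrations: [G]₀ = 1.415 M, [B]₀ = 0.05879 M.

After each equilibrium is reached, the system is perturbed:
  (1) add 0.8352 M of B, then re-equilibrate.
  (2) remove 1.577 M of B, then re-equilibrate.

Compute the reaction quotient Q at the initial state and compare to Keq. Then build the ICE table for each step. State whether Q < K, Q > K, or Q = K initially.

Q₀ = 1.4360e-04; Q < K (proceeds forward)

Q₀ = 1.4360e-04 vs Keq = 8.1350e+04 ⇒ Q<K, forward
Step 1:
                    G           B
  Initial       1.415     0.05879
  Change       -1.414       4.242
  Equil    9.7793e-04       4.301
  solve Keq expr → x = 1.414; check Q = 8.1350e+04
Then add 0.8352 M of B.
Step 2:
                    G           B
  Initial  9.7793e-04       5.136
  Change   6.8552e-04   -0.002057
  Equil      0.001663       5.134
  solve Keq expr → x = -6.8552e-04; check Q = 8.1350e+04
Then remove 1.577 M of B.
Step 3:
                    G           B
  Initial    0.001663       3.557
  Change    -0.001109    0.003326
  Equil    5.5477e-04        3.56
  solve Keq expr → x = 0.001109; check Q = 8.1350e+04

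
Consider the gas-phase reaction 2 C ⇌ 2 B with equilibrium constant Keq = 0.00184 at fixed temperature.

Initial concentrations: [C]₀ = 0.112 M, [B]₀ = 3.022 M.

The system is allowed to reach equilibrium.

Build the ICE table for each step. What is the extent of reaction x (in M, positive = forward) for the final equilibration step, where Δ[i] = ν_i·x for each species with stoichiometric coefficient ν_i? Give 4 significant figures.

x = -1.447 M

Q₀ = 728 vs Keq = 0.00184 ⇒ Q>K, reverse
Step 1:
                  C         B
  init        0.112     3.022
  Δ           2.893    -2.893
  eq          3.005    0.1289
  solve Keq expr → x = -1.447; check Q = 0.00184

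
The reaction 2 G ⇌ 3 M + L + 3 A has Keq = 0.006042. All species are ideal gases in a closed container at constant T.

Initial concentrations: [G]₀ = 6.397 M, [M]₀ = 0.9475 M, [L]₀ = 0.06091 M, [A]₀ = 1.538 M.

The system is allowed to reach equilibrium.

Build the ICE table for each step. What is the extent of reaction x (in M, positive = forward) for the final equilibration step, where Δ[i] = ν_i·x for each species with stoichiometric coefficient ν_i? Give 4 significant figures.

Q₀ = 0.004606 vs Keq = 0.006042 ⇒ Q<K, forward
Step 1:
                  G         M         L         A
  Initial     6.397    0.9475   0.06091     1.538
  Change   -0.01742   0.02614  0.008712   0.02614
  Equil        6.38    0.9736   0.06962     1.564
  solve Keq expr → x = 0.008712; check Q = 0.006042

x = 0.008712 M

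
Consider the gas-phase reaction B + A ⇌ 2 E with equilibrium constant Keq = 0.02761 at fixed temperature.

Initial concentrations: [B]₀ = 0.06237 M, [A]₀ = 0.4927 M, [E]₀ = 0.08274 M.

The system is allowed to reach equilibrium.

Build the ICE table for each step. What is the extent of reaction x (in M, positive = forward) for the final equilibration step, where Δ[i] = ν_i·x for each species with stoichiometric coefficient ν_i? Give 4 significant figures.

x = -0.02384 M

Q₀ = 0.2228 vs Keq = 0.02761 ⇒ Q>K, reverse
Step 1:
                   B          A          E
  Initial    0.06237     0.4927    0.08274
  Change     0.02384    0.02384   -0.04768
  Equil      0.08621     0.5165    0.03506
  solve Keq expr → x = -0.02384; check Q = 0.02761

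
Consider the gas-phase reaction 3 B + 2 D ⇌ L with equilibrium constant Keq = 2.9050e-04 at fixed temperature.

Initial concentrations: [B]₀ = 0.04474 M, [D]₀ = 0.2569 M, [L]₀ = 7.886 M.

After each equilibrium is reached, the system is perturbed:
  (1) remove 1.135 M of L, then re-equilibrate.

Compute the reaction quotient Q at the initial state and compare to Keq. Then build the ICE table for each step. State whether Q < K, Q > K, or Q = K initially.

Q₀ = 1.3343e+06; Q > K (proceeds reverse)

Q₀ = 1.3343e+06 vs Keq = 2.9050e-04 ⇒ Q>K, reverse
Step 1:
                    B           D           L
  init        0.04474      0.2569       7.886
  Δ             8.148       5.432      -2.716
  eq            8.193       5.689        5.17
  solve Keq expr → x = -2.716; check Q = 2.9050e-04
Then remove 1.135 M of L.
Step 2:
                    B           D           L
  init          8.193       5.689       4.035
  Δ           -0.3565     -0.2377      0.1188
  eq            7.836       5.451       4.154
  solve Keq expr → x = 0.1188; check Q = 2.9050e-04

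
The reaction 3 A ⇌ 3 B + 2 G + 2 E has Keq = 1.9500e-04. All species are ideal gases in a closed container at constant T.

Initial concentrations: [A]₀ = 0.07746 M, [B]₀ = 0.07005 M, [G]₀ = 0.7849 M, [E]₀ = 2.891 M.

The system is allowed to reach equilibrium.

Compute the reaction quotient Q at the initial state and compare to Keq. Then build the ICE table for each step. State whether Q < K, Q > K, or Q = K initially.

Q₀ = 3.808 vs Keq = 1.9500e-04 ⇒ Q>K, reverse
Step 1:
                   A          B          G          E
  I          0.07746    0.07005     0.7849      2.891
  C          0.06503   -0.06503   -0.04335   -0.04335
  E           0.1425    0.00502     0.7415      2.848
  solve Keq expr → x = -0.02168; check Q = 1.9500e-04

Q₀ = 3.808; Q > K (proceeds reverse)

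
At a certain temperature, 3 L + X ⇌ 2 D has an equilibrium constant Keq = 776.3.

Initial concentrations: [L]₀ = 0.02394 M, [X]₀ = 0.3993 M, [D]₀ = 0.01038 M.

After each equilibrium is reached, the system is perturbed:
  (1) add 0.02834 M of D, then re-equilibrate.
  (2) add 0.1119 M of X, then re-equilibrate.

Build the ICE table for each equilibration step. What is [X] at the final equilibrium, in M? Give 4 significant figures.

[X]_eq = 0.5088 M

Q₀ = 19.67 vs Keq = 776.3 ⇒ Q<K, forward
Step 1:
                  L         X         D
  I         0.02394    0.3993   0.01038
  C        -0.01329  -0.00443  0.008861
  E         0.01065    0.3949   0.01924
  solve Keq expr → x = 0.00443; check Q = 776.3
Then add 0.02834 M of D.
Step 2:
                  L         X         D
  I         0.01065    0.3949   0.04758
  C        0.007414  0.002471 -0.004943
  E         0.01806    0.3973   0.04264
  solve Keq expr → x = -0.002471; check Q = 776.3
Then add 0.1119 M of X.
Step 3:
                  L         X         D
  I         0.01806    0.5092   0.04264
  C       -0.001219 -4.0627e-04 8.1253e-04
  E         0.01684    0.5088   0.04345
  solve Keq expr → x = 4.0627e-04; check Q = 776.3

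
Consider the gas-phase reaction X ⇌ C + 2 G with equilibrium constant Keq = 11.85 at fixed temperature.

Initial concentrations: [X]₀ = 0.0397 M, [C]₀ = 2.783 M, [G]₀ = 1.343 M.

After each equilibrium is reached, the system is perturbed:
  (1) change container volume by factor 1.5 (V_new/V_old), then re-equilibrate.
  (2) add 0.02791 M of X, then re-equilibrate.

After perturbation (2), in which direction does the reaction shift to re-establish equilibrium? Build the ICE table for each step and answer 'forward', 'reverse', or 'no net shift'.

Direction: forward

Q₀ = 126.4 vs Keq = 11.85 ⇒ Q>K, reverse
Step 1:
                    X           C           G
  I            0.0397       2.783       1.343
  C            0.1762     -0.1762     -0.3524
  E            0.2159       2.607      0.9906
  solve Keq expr → x = -0.1762; check Q = 11.85
Then change container volume by factor 1.5 (V_new/V_old).
Step 2:
                    X           C           G
  I            0.1439       1.738      0.6604
  C          -0.05442     0.05442      0.1088
  E            0.0895       1.792      0.7693
  solve Keq expr → x = 0.05442; check Q = 11.85
Then add 0.02791 M of X.
Step 3:
                    X           C           G
  I            0.1174       1.792      0.7693
  C          -0.01823     0.01823     0.03645
  E           0.09919       1.811      0.8057
  solve Keq expr → x = 0.01823; check Q = 11.85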